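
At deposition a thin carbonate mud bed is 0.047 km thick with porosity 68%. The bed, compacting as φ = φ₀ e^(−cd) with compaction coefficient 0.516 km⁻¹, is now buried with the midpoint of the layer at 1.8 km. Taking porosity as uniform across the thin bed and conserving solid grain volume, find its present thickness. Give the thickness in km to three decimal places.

Porosity at 1.8 km: φ = 0.68·exp(−0.516×1.8) = 0.2686
Solid-volume conservation: h(1−φ) = h₀(1−φ₀) ⇒ h = h₀·(1−φ₀)/(1−φ)
h = 0.047 × (1 − 0.68)/(1 − 0.2686) = 0.047 × 0.4375 = 0.0206 km

0.021 km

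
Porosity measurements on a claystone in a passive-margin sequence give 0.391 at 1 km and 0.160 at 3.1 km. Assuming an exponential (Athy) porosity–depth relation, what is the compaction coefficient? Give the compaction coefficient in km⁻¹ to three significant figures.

Athy: φ(z) = φ₀ e^(−βz) ⇒ φ₁/φ₂ = e^{β(z₂−z₁)} ⇒ β = ln(φ₁/φ₂)/(z₂−z₁)
β = ln(0.391/0.16) / (3.1 − 1) = ln(2.444) / 2.1 = 0.8935 / 2.1 = 0.4255 km⁻¹

0.425 km⁻¹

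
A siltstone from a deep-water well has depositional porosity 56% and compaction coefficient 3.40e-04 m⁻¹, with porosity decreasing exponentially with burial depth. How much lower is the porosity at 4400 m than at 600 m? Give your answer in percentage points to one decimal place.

33.1 percentage points

Working in km (1 km = 1000 m; c in km⁻¹ = c in m⁻¹ × 1000):
phi(0.6) = 0.56·e^(−0.34×0.6) = 0.4567
phi(4.4) = 0.56·e^(−0.34×4.4) = 0.1255
Δphi = 0.4567 − 0.1255 = 0.3312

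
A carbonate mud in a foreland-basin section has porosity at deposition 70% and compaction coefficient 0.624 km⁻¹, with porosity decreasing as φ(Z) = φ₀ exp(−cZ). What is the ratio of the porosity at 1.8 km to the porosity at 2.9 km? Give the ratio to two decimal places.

φ(Z₁)/φ(Z₂) = e^(−c·Z₁)/e^(−c·Z₂) = e^{c(Z₂−Z₁)}
= exp(0.624 × 1.1) = exp(0.6864) = 1.9866

1.99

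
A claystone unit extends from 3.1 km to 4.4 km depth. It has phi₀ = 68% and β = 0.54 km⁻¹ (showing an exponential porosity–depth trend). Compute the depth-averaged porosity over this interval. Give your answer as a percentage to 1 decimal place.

⟨phi⟩ = (1/(Z₂−Z₁)) ∫ phi₀ e^(−βZ) dZ = phi₀·(e^(−β·Z₁) − e^(−β·Z₂)) / (β·(Z₂−Z₁))
e^(−0.54×3.1) = 0.1875; e^(−0.54×4.4) = 0.0929
⟨phi⟩ = 0.68 × (0.1875 − 0.0929) / (0.54 × 1.3) = 0.68 × 0.1347 = 0.0916

9.2%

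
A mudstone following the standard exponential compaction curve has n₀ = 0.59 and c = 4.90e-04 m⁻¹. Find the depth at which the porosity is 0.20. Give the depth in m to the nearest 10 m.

2210 m

Working in km (1 km = 1000 m; c in km⁻¹ = c in m⁻¹ × 1000):
Invert Athy's law: Z = ln(n₀/n) / c
Z = ln(0.59/0.2) / 0.49 = ln(2.95) / 0.49 = 1.0818 / 0.49 = 2.208 km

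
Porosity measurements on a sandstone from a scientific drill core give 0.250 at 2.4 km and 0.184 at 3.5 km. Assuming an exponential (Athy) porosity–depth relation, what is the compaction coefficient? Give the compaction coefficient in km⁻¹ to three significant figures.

Athy: φ(z) = φ₀ e^(−cz) ⇒ φ₁/φ₂ = e^{c(z₂−z₁)} ⇒ c = ln(φ₁/φ₂)/(z₂−z₁)
c = ln(0.25/0.184) / (3.5 − 2.4) = ln(1.359) / 1.1 = 0.3065 / 1.1 = 0.2787 km⁻¹

0.279 km⁻¹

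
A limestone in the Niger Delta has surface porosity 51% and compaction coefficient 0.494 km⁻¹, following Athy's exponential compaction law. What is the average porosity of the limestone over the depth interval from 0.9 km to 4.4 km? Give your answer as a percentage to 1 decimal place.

15.6%

⟨n⟩ = (1/(d₂−d₁)) ∫ n₀ e^(−cd) dd = n₀·(e^(−c·d₁) − e^(−c·d₂)) / (c·(d₂−d₁))
e^(−0.494×0.9) = 0.6411; e^(−0.494×4.4) = 0.1138
⟨n⟩ = 0.51 × (0.6411 − 0.1138) / (0.494 × 3.5) = 0.51 × 0.3050 = 0.1555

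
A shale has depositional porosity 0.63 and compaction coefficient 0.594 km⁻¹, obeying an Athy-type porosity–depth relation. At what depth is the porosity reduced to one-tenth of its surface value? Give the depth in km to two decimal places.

φ/φ₀ = 1/10 ⇒ exp(−k·z) = 1/10 ⇒ z = ln(10) / k
z = 2.3026 / 0.594 = 3.876 km

3.88 km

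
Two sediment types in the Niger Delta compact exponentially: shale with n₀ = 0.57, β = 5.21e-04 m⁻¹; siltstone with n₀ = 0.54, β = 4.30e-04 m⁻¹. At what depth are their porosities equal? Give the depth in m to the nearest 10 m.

Working in km (1 km = 1000 m; β in km⁻¹ = β in m⁻¹ × 1000):
Set n₀ₐ e^(−βₐd) = n₀ᵦ e^(−βᵦd) ⇒ ln(n₀ₐ/n₀ᵦ) = (βₐ − βᵦ)·d
d = ln(0.57/0.54) / (0.521 − 0.43) = 0.0541 / 0.091 = 0.594 km

590 m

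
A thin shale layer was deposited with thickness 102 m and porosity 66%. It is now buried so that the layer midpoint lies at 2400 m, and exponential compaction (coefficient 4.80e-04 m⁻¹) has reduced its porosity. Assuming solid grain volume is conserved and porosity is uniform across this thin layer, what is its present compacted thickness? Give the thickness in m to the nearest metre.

Working in km (1 km = 1000 m; k in km⁻¹ = k in m⁻¹ × 1000):
Porosity at 2.4 km: phi = 0.66·exp(−0.48×2.4) = 0.2086
Solid-volume conservation: h(1−phi) = h₀(1−phi₀) ⇒ h = h₀·(1−phi₀)/(1−phi)
h = 0.102 × (1 − 0.66)/(1 − 0.2086) = 0.102 × 0.4296 = 0.0438 km

44 m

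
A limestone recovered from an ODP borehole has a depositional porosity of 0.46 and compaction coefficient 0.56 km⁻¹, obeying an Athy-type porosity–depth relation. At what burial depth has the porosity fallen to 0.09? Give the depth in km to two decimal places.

Invert Athy's law: z = ln(φ₀/φ) / c
z = ln(0.46/0.09) / 0.56 = ln(5.111) / 0.56 = 1.6314 / 0.56 = 2.913 km

2.91 km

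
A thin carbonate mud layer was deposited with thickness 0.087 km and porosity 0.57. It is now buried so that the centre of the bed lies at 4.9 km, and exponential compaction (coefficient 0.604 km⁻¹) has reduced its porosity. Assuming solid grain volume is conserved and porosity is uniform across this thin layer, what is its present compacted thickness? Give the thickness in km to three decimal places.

Porosity at 4.9 km: phi = 0.57·exp(−0.604×4.9) = 0.0295
Solid-volume conservation: h(1−phi) = h₀(1−phi₀) ⇒ h = h₀·(1−phi₀)/(1−phi)
h = 0.087 × (1 − 0.57)/(1 − 0.0295) = 0.087 × 0.4431 = 0.0385 km

0.039 km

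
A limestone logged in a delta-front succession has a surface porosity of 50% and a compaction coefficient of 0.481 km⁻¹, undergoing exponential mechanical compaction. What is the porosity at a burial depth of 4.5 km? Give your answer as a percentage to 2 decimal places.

5.74%

n = n₀·exp(−β·Z) = 0.5 × exp(−0.481 × 4.5) = 0.5 × exp(−2.164)
  = 0.5 × 0.1148 = 0.0574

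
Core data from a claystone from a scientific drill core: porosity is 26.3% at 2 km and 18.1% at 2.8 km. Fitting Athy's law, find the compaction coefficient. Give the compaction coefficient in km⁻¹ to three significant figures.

0.467 km⁻¹

Athy: phi(z) = phi₀ e^(−cz) ⇒ phi₁/phi₂ = e^{c(z₂−z₁)} ⇒ c = ln(phi₁/phi₂)/(z₂−z₁)
c = ln(0.263/0.181) / (2.8 − 2) = ln(1.453) / 0.8 = 0.3737 / 0.8 = 0.4671 km⁻¹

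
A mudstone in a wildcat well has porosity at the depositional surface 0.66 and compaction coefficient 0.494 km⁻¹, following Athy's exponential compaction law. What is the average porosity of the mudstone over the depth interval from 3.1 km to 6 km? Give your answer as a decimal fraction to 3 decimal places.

0.076

⟨φ⟩ = (1/(z₂−z₁)) ∫ φ₀ e^(−cz) dz = φ₀·(e^(−c·z₁) − e^(−c·z₂)) / (c·(z₂−z₁))
e^(−0.494×3.1) = 0.2162; e^(−0.494×6) = 0.0516
⟨φ⟩ = 0.66 × (0.2162 − 0.0516) / (0.494 × 2.9) = 0.66 × 0.1149 = 0.0758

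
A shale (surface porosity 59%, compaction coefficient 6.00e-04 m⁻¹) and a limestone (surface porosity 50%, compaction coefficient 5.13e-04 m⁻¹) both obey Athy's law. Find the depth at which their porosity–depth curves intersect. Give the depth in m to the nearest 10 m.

Working in km (1 km = 1000 m; β in km⁻¹ = β in m⁻¹ × 1000):
Set phi₀ₐ e^(−βₐz) = phi₀ᵦ e^(−βᵦz) ⇒ ln(phi₀ₐ/phi₀ᵦ) = (βₐ − βᵦ)·z
z = ln(0.59/0.5) / (0.6 − 0.513) = 0.1655 / 0.087 = 1.902 km

1900 m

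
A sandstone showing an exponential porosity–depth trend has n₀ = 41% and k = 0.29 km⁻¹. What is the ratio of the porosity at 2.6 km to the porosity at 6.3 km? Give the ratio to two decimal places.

2.92

n(d₁)/n(d₂) = e^(−k·d₁)/e^(−k·d₂) = e^{k(d₂−d₁)}
= exp(0.29 × 3.7) = exp(1.073) = 2.9241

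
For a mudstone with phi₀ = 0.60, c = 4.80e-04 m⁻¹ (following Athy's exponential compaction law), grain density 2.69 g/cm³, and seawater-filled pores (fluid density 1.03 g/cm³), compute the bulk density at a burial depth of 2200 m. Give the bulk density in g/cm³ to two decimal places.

2.34 g/cm³

Working in km (1 km = 1000 m; c in km⁻¹ = c in m⁻¹ × 1000):
Porosity at depth: phi = 0.6·exp(−0.48×2.2) = 0.6×0.3478 = 0.2087
Bulk density: ρ_b = (1−phi)ρ_g + phi·ρ_f = 0.7913×2.69 + 0.2087×1.03
       = 2.129 + 0.215 = 2.344 g/cm³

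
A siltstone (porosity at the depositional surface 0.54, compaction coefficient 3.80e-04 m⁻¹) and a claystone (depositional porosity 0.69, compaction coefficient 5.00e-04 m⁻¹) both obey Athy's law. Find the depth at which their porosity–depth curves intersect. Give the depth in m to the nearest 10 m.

2040 m

Working in km (1 km = 1000 m; c in km⁻¹ = c in m⁻¹ × 1000):
Set φ₀ₐ e^(−cₐd) = φ₀ᵦ e^(−cᵦd) ⇒ ln(φ₀ₐ/φ₀ᵦ) = (cₐ − cᵦ)·d
d = ln(0.54/0.69) / (0.38 − 0.5) = -0.2451 / -0.12 = 2.043 km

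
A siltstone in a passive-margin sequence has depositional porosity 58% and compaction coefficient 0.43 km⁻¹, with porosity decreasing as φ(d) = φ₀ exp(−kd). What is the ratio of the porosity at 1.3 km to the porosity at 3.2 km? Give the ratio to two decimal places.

φ(d₁)/φ(d₂) = e^(−k·d₁)/e^(−k·d₂) = e^{k(d₂−d₁)}
= exp(0.43 × 1.9) = exp(0.817) = 2.2637

2.26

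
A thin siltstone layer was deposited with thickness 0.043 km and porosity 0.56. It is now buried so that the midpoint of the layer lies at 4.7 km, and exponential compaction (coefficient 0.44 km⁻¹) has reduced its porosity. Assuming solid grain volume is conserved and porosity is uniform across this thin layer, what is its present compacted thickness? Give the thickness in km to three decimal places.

0.020 km

Porosity at 4.7 km: phi = 0.56·exp(−0.44×4.7) = 0.0708
Solid-volume conservation: h(1−phi) = h₀(1−phi₀) ⇒ h = h₀·(1−phi₀)/(1−phi)
h = 0.043 × (1 − 0.56)/(1 − 0.0708) = 0.043 × 0.4735 = 0.0204 km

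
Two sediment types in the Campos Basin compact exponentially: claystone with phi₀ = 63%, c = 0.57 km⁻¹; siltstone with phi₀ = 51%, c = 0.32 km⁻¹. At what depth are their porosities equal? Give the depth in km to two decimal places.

0.85 km

Set phi₀ₐ e^(−cₐZ) = phi₀ᵦ e^(−cᵦZ) ⇒ ln(phi₀ₐ/phi₀ᵦ) = (cₐ − cᵦ)·Z
Z = ln(0.63/0.51) / (0.57 − 0.32) = 0.2113 / 0.25 = 0.845 km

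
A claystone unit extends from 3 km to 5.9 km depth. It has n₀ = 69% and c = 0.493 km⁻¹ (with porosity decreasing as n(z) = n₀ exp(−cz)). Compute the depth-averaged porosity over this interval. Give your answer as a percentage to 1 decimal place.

⟨n⟩ = (1/(z₂−z₁)) ∫ n₀ e^(−cz) dz = n₀·(e^(−c·z₁) − e^(−c·z₂)) / (c·(z₂−z₁))
e^(−0.493×3) = 0.2279; e^(−0.493×5.9) = 0.0545
⟨n⟩ = 0.69 × (0.2279 − 0.0545) / (0.493 × 2.9) = 0.69 × 0.1212 = 0.0836

8.4%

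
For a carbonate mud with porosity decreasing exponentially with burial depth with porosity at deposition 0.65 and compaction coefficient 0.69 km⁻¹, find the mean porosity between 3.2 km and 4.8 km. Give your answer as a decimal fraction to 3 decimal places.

⟨n⟩ = (1/(Z₂−Z₁)) ∫ n₀ e^(−βZ) dZ = n₀·(e^(−β·Z₁) − e^(−β·Z₂)) / (β·(Z₂−Z₁))
e^(−0.69×3.2) = 0.1099; e^(−0.69×4.8) = 0.0364
⟨n⟩ = 0.65 × (0.1099 − 0.0364) / (0.69 × 1.6) = 0.65 × 0.0666 = 0.0433

0.043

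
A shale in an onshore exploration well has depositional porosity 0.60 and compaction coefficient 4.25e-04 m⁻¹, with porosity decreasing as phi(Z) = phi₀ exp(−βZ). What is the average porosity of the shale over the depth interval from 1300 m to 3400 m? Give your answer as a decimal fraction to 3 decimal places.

0.228

Working in km (1 km = 1000 m; β in km⁻¹ = β in m⁻¹ × 1000):
⟨phi⟩ = (1/(Z₂−Z₁)) ∫ phi₀ e^(−βZ) dZ = phi₀·(e^(−β·Z₁) − e^(−β·Z₂)) / (β·(Z₂−Z₁))
e^(−0.425×1.3) = 0.5755; e^(−0.425×3.4) = 0.2357
⟨phi⟩ = 0.6 × (0.5755 − 0.2357) / (0.425 × 2.1) = 0.6 × 0.3807 = 0.2284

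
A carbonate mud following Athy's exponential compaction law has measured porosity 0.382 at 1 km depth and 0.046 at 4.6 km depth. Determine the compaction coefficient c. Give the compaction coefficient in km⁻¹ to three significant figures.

Athy: phi(z) = phi₀ e^(−cz) ⇒ phi₁/phi₂ = e^{c(z₂−z₁)} ⇒ c = ln(phi₁/phi₂)/(z₂−z₁)
c = ln(0.382/0.046) / (4.6 − 1) = ln(8.304) / 3.6 = 2.1168 / 3.6 = 0.588 km⁻¹

0.588 km⁻¹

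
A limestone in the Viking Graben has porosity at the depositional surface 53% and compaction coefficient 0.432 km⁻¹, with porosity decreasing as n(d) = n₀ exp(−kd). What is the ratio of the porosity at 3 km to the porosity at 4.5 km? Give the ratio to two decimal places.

1.91

n(d₁)/n(d₂) = e^(−k·d₁)/e^(−k·d₂) = e^{k(d₂−d₁)}
= exp(0.432 × 1.5) = exp(0.648) = 1.9117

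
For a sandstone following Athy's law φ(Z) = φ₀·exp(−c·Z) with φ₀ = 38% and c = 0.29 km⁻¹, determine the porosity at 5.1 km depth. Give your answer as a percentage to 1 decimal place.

8.7%

φ = φ₀·exp(−c·Z) = 0.38 × exp(−0.29 × 5.1) = 0.38 × exp(−1.479)
  = 0.38 × 0.2279 = 0.0866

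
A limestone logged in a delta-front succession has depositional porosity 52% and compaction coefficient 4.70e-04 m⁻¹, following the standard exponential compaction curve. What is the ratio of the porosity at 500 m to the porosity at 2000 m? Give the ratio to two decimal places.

2.02

Working in km (1 km = 1000 m; k in km⁻¹ = k in m⁻¹ × 1000):
φ(d₁)/φ(d₂) = e^(−k·d₁)/e^(−k·d₂) = e^{k(d₂−d₁)}
= exp(0.47 × 1.5) = exp(0.705) = 2.0238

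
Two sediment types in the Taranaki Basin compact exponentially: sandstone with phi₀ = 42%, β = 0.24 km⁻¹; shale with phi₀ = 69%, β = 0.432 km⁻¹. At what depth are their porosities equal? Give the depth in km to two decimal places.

Set phi₀ₐ e^(−βₐZ) = phi₀ᵦ e^(−βᵦZ) ⇒ ln(phi₀ₐ/phi₀ᵦ) = (βₐ − βᵦ)·Z
Z = ln(0.42/0.69) / (0.24 − 0.432) = -0.4964 / -0.192 = 2.586 km

2.59 km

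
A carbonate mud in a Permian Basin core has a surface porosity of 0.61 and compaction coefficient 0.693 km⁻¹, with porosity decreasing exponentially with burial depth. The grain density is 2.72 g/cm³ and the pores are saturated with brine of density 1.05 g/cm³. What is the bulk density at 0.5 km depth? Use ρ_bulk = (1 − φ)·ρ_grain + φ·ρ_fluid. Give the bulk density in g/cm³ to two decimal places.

Porosity at depth: n = 0.61·exp(−0.693×0.5) = 0.61×0.7072 = 0.4314
Bulk density: ρ_b = (1−n)ρ_g + n·ρ_f = 0.5686×2.72 + 0.4314×1.05
       = 1.547 + 0.453 = 2.000 g/cm³

2.00 g/cm³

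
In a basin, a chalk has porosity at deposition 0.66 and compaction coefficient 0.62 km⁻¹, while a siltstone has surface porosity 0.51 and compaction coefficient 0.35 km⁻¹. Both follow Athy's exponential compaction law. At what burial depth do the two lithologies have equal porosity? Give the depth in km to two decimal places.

0.95 km

Set n₀ₐ e^(−kₐZ) = n₀ᵦ e^(−kᵦZ) ⇒ ln(n₀ₐ/n₀ᵦ) = (kₐ − kᵦ)·Z
Z = ln(0.66/0.51) / (0.62 − 0.35) = 0.2578 / 0.27 = 0.955 km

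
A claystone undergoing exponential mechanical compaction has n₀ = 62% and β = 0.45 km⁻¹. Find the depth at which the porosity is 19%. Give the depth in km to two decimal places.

Invert Athy's law: d = ln(n₀/n) / β
d = ln(0.62/0.19) / 0.45 = ln(3.263) / 0.45 = 1.1827 / 0.45 = 2.628 km

2.63 km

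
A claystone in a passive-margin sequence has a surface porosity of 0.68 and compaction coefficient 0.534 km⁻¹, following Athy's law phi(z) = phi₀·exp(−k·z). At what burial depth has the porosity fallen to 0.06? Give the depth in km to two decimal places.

Invert Athy's law: z = ln(phi₀/phi) / k
z = ln(0.68/0.06) / 0.534 = ln(11.33) / 0.534 = 2.4277 / 0.534 = 4.546 km

4.55 km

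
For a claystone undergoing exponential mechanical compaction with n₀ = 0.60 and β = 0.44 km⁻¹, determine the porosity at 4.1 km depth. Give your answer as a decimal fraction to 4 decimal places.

n = n₀·exp(−β·d) = 0.6 × exp(−0.44 × 4.1) = 0.6 × exp(−1.804)
  = 0.6 × 0.1646 = 0.0988

0.0988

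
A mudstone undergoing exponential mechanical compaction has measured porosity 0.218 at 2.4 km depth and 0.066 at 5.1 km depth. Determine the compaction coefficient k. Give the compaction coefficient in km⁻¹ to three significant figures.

0.443 km⁻¹

Athy: phi(z) = phi₀ e^(−kz) ⇒ phi₁/phi₂ = e^{k(z₂−z₁)} ⇒ k = ln(phi₁/phi₂)/(z₂−z₁)
k = ln(0.218/0.066) / (5.1 − 2.4) = ln(3.303) / 2.7 = 1.1948 / 2.7 = 0.4425 km⁻¹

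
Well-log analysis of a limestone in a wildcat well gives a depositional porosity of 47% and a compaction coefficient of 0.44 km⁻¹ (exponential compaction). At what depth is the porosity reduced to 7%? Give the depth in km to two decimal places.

4.33 km

Invert Athy's law: z = ln(n₀/n) / k
z = ln(0.47/0.07) / 0.44 = ln(6.714) / 0.44 = 1.9042 / 0.44 = 4.328 km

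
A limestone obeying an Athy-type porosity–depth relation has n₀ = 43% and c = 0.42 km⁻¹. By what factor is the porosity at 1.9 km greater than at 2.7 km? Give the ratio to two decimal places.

1.40

n(z₁)/n(z₂) = e^(−c·z₁)/e^(−c·z₂) = e^{c(z₂−z₁)}
= exp(0.42 × 0.8) = exp(0.336) = 1.3993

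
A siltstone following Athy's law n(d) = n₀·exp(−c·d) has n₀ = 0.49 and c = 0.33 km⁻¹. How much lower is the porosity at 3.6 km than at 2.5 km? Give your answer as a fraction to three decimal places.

n(2.5) = 0.49·e^(−0.33×2.5) = 0.2147
n(3.6) = 0.49·e^(−0.33×3.6) = 0.1494
Δn = 0.2147 − 0.1494 = 0.0654

0.065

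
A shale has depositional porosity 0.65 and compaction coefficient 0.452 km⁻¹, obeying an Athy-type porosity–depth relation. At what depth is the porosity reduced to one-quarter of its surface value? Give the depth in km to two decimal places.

3.07 km

φ/φ₀ = 1/4 ⇒ exp(−c·d) = 1/4 ⇒ d = ln(4) / c
d = 1.3863 / 0.452 = 3.067 km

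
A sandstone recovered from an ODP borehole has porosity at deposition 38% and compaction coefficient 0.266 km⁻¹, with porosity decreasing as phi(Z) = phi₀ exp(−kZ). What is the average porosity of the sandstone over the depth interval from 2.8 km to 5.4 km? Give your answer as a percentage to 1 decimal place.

13.0%

⟨phi⟩ = (1/(Z₂−Z₁)) ∫ phi₀ e^(−kZ) dZ = phi₀·(e^(−k·Z₁) − e^(−k·Z₂)) / (k·(Z₂−Z₁))
e^(−0.266×2.8) = 0.4748; e^(−0.266×5.4) = 0.2378
⟨phi⟩ = 0.38 × (0.4748 − 0.2378) / (0.266 × 2.6) = 0.38 × 0.3428 = 0.1302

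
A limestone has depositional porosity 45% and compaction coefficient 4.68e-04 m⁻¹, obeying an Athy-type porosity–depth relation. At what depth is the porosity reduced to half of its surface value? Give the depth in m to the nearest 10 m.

1480 m

Working in km (1 km = 1000 m; c in km⁻¹ = c in m⁻¹ × 1000):
φ/φ₀ = 1/2 ⇒ exp(−c·Z) = 1/2 ⇒ Z = ln(2) / c
Z = 0.6931 / 0.468 = 1.481 km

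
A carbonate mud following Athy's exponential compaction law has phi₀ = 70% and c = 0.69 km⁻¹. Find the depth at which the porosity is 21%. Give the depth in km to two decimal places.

1.74 km

Invert Athy's law: d = ln(phi₀/phi) / c
d = ln(0.7/0.21) / 0.69 = ln(3.333) / 0.69 = 1.2040 / 0.69 = 1.745 km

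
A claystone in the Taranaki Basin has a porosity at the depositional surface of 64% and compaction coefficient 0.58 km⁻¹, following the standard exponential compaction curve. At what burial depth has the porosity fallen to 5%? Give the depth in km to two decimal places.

4.40 km

Invert Athy's law: d = ln(φ₀/φ) / k
d = ln(0.64/0.05) / 0.58 = ln(12.8) / 0.58 = 2.5494 / 0.58 = 4.396 km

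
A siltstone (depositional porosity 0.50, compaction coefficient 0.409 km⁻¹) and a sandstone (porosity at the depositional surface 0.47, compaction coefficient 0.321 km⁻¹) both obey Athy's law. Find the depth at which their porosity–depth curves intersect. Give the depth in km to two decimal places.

Set φ₀ₐ e^(−cₐZ) = φ₀ᵦ e^(−cᵦZ) ⇒ ln(φ₀ₐ/φ₀ᵦ) = (cₐ − cᵦ)·Z
Z = ln(0.5/0.47) / (0.409 − 0.321) = 0.0619 / 0.088 = 0.703 km

0.70 km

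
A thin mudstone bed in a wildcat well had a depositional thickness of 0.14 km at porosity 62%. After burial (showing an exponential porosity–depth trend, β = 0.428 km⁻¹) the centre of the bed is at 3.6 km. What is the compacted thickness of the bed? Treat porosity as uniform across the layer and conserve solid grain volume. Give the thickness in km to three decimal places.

0.061 km

Porosity at 3.6 km: phi = 0.62·exp(−0.428×3.6) = 0.1328
Solid-volume conservation: h(1−phi) = h₀(1−phi₀) ⇒ h = h₀·(1−phi₀)/(1−phi)
h = 0.14 × (1 − 0.62)/(1 − 0.1328) = 0.14 × 0.4382 = 0.0613 km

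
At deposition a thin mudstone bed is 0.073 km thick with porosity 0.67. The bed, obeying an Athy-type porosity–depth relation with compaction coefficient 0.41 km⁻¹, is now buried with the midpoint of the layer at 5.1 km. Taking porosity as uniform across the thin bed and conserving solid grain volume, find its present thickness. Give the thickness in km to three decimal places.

0.026 km

Porosity at 5.1 km: n = 0.67·exp(−0.41×5.1) = 0.0828
Solid-volume conservation: h(1−n) = h₀(1−n₀) ⇒ h = h₀·(1−n₀)/(1−n)
h = 0.073 × (1 − 0.67)/(1 − 0.0828) = 0.073 × 0.3598 = 0.0263 km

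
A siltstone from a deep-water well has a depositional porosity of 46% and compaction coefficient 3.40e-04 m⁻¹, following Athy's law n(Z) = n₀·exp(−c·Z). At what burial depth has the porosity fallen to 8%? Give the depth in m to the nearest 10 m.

Working in km (1 km = 1000 m; c in km⁻¹ = c in m⁻¹ × 1000):
Invert Athy's law: Z = ln(n₀/n) / c
Z = ln(0.46/0.08) / 0.34 = ln(5.75) / 0.34 = 1.7492 / 0.34 = 5.145 km

5140 m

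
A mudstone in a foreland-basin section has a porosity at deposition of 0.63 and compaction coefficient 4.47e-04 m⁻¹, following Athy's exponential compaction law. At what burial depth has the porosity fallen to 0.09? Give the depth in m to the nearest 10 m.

Working in km (1 km = 1000 m; c in km⁻¹ = c in m⁻¹ × 1000):
Invert Athy's law: d = ln(n₀/n) / c
d = ln(0.63/0.09) / 0.447 = ln(7) / 0.447 = 1.9459 / 0.447 = 4.353 km

4350 m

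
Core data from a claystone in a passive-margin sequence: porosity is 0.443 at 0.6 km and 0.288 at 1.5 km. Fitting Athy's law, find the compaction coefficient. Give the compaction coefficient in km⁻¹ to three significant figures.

0.478 km⁻¹

Athy: φ(d) = φ₀ e^(−cd) ⇒ φ₁/φ₂ = e^{c(d₂−d₁)} ⇒ c = ln(φ₁/φ₂)/(d₂−d₁)
c = ln(0.443/0.288) / (1.5 − 0.6) = ln(1.538) / 0.9 = 0.4306 / 0.9 = 0.4785 km⁻¹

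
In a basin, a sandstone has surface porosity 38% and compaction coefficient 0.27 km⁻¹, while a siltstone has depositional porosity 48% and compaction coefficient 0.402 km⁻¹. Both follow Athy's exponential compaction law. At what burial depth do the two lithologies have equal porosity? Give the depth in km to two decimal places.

Set φ₀ₐ e^(−kₐz) = φ₀ᵦ e^(−kᵦz) ⇒ ln(φ₀ₐ/φ₀ᵦ) = (kₐ − kᵦ)·z
z = ln(0.38/0.48) / (0.27 − 0.402) = -0.2336 / -0.132 = 1.770 km

1.77 km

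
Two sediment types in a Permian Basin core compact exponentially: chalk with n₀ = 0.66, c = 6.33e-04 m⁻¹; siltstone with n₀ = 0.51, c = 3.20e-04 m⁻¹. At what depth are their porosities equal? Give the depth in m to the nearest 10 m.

820 m

Working in km (1 km = 1000 m; c in km⁻¹ = c in m⁻¹ × 1000):
Set n₀ₐ e^(−cₐZ) = n₀ᵦ e^(−cᵦZ) ⇒ ln(n₀ₐ/n₀ᵦ) = (cₐ − cᵦ)·Z
Z = ln(0.66/0.51) / (0.633 − 0.32) = 0.2578 / 0.313 = 0.824 km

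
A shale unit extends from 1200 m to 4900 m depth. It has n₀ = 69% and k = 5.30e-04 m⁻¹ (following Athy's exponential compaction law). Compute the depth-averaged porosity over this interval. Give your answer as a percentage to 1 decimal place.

Working in km (1 km = 1000 m; k in km⁻¹ = k in m⁻¹ × 1000):
⟨n⟩ = (1/(z₂−z₁)) ∫ n₀ e^(−kz) dz = n₀·(e^(−k·z₁) − e^(−k·z₂)) / (k·(z₂−z₁))
e^(−0.53×1.2) = 0.5294; e^(−0.53×4.9) = 0.0745
⟨n⟩ = 0.69 × (0.5294 − 0.0745) / (0.53 × 3.7) = 0.69 × 0.2320 = 0.1601

16.0%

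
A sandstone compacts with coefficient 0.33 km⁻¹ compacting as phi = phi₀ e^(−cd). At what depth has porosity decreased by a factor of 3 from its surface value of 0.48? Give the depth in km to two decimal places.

3.33 km

phi/phi₀ = 1/3 ⇒ exp(−c·d) = 1/3 ⇒ d = ln(3) / c
d = 1.0986 / 0.33 = 3.329 km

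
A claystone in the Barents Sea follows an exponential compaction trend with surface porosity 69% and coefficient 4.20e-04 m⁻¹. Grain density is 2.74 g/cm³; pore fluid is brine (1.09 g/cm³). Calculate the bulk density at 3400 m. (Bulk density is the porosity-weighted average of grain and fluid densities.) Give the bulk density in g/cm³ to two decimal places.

2.47 g/cm³

Working in km (1 km = 1000 m; β in km⁻¹ = β in m⁻¹ × 1000):
Porosity at depth: phi = 0.69·exp(−0.42×3.4) = 0.69×0.2398 = 0.1655
Bulk density: ρ_b = (1−phi)ρ_g + phi·ρ_f = 0.8345×2.74 + 0.1655×1.09
       = 2.287 + 0.180 = 2.467 g/cm³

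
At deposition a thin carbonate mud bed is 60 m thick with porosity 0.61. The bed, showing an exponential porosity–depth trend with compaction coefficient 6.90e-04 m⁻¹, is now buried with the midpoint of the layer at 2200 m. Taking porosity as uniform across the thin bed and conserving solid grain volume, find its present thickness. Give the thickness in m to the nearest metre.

Working in km (1 km = 1000 m; β in km⁻¹ = β in m⁻¹ × 1000):
Porosity at 2.2 km: n = 0.61·exp(−0.69×2.2) = 0.1337
Solid-volume conservation: h(1−n) = h₀(1−n₀) ⇒ h = h₀·(1−n₀)/(1−n)
h = 0.06 × (1 − 0.61)/(1 − 0.1337) = 0.06 × 0.4502 = 0.0270 km

27 m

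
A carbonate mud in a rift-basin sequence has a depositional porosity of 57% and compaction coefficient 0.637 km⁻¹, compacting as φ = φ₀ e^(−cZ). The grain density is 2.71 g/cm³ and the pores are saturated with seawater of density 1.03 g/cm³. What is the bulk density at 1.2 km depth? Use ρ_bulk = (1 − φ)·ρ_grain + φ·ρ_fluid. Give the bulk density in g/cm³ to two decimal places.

2.26 g/cm³

Porosity at depth: φ = 0.57·exp(−0.637×1.2) = 0.57×0.4656 = 0.2654
Bulk density: ρ_b = (1−φ)ρ_g + φ·ρ_f = 0.7346×2.71 + 0.2654×1.03
       = 1.991 + 0.273 = 2.264 g/cm³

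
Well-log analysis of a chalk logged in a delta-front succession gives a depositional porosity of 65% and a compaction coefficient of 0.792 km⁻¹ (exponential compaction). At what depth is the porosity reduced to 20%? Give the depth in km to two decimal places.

Invert Athy's law: Z = ln(φ₀/φ) / β
Z = ln(0.65/0.2) / 0.792 = ln(3.25) / 0.792 = 1.1787 / 0.792 = 1.488 km

1.49 km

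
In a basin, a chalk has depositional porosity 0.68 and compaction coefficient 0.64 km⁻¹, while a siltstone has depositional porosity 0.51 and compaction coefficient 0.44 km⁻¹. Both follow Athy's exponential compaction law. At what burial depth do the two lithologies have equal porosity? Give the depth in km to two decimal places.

1.44 km

Set φ₀ₐ e^(−βₐd) = φ₀ᵦ e^(−βᵦd) ⇒ ln(φ₀ₐ/φ₀ᵦ) = (βₐ − βᵦ)·d
d = ln(0.68/0.51) / (0.64 − 0.44) = 0.2877 / 0.2 = 1.438 km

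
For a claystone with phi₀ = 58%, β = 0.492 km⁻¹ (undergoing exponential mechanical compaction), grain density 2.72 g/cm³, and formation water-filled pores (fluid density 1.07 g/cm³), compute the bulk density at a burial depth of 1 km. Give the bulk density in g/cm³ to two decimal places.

2.13 g/cm³

Porosity at depth: phi = 0.58·exp(−0.492×1) = 0.58×0.6114 = 0.3546
Bulk density: ρ_b = (1−phi)ρ_g + phi·ρ_f = 0.6454×2.72 + 0.3546×1.07
       = 1.755 + 0.379 = 2.135 g/cm³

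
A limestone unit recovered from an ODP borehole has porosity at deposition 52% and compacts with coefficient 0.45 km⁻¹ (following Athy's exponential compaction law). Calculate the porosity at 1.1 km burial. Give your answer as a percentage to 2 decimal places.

φ = φ₀·exp(−β·d) = 0.52 × exp(−0.45 × 1.1) = 0.52 × exp(−0.495)
  = 0.52 × 0.6096 = 0.3170

31.70%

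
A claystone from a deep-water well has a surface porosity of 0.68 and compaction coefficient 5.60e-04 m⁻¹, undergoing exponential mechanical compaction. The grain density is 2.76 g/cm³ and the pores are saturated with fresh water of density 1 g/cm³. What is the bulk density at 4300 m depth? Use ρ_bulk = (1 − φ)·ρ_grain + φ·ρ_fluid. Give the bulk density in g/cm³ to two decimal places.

2.65 g/cm³

Working in km (1 km = 1000 m; β in km⁻¹ = β in m⁻¹ × 1000):
Porosity at depth: n = 0.68·exp(−0.56×4.3) = 0.68×0.0900 = 0.0612
Bulk density: ρ_b = (1−n)ρ_g + n·ρ_f = 0.9388×2.76 + 0.0612×1
       = 2.591 + 0.061 = 2.652 g/cm³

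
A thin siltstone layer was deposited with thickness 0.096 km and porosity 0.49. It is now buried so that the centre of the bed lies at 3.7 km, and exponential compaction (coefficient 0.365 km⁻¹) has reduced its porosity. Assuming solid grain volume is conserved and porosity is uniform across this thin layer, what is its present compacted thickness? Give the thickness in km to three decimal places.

Porosity at 3.7 km: phi = 0.49·exp(−0.365×3.7) = 0.1270
Solid-volume conservation: h(1−phi) = h₀(1−phi₀) ⇒ h = h₀·(1−phi₀)/(1−phi)
h = 0.096 × (1 − 0.49)/(1 − 0.1270) = 0.096 × 0.5842 = 0.0561 km

0.056 km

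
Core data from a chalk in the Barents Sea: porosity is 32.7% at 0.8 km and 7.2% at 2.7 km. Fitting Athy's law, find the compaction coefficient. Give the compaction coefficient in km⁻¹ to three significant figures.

0.796 km⁻¹

Athy: n(Z) = n₀ e^(−cZ) ⇒ n₁/n₂ = e^{c(Z₂−Z₁)} ⇒ c = ln(n₁/n₂)/(Z₂−Z₁)
c = ln(0.327/0.072) / (2.7 − 0.8) = ln(4.542) / 1.9 = 1.5133 / 1.9 = 0.7965 km⁻¹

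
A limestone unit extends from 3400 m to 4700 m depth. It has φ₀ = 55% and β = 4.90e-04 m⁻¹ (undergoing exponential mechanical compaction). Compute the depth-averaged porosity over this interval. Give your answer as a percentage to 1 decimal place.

7.7%

Working in km (1 km = 1000 m; β in km⁻¹ = β in m⁻¹ × 1000):
⟨φ⟩ = (1/(Z₂−Z₁)) ∫ φ₀ e^(−βZ) dZ = φ₀·(e^(−β·Z₁) − e^(−β·Z₂)) / (β·(Z₂−Z₁))
e^(−0.49×3.4) = 0.1890; e^(−0.49×4.7) = 0.1000
⟨φ⟩ = 0.55 × (0.1890 − 0.1000) / (0.49 × 1.3) = 0.55 × 0.1398 = 0.0769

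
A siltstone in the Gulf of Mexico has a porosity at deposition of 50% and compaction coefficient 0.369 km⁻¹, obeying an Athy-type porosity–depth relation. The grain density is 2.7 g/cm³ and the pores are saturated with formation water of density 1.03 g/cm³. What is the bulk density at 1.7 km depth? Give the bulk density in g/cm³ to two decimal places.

2.25 g/cm³

Porosity at depth: phi = 0.5·exp(−0.369×1.7) = 0.5×0.5340 = 0.2670
Bulk density: ρ_b = (1−phi)ρ_g + phi·ρ_f = 0.7330×2.7 + 0.2670×1.03
       = 1.979 + 0.275 = 2.254 g/cm³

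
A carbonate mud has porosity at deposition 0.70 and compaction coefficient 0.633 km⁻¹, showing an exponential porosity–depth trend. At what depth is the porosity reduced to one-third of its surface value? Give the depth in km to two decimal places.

1.74 km

n/n₀ = 1/3 ⇒ exp(−β·Z) = 1/3 ⇒ Z = ln(3) / β
Z = 1.0986 / 0.633 = 1.736 km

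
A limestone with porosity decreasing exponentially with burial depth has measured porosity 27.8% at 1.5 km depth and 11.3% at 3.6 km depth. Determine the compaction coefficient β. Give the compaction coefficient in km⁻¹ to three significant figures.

Athy: phi(Z) = phi₀ e^(−βZ) ⇒ phi₁/phi₂ = e^{β(Z₂−Z₁)} ⇒ β = ln(phi₁/phi₂)/(Z₂−Z₁)
β = ln(0.278/0.113) / (3.6 − 1.5) = ln(2.46) / 2.1 = 0.9002 / 2.1 = 0.4287 km⁻¹

0.429 km⁻¹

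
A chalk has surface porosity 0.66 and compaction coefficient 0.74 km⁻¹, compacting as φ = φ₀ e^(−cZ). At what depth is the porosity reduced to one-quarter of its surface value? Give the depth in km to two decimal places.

φ/φ₀ = 1/4 ⇒ exp(−c·Z) = 1/4 ⇒ Z = ln(4) / c
Z = 1.3863 / 0.74 = 1.873 km

1.87 km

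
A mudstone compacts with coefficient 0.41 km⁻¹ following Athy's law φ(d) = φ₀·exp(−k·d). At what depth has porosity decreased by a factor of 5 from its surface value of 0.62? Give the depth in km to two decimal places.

3.93 km

φ/φ₀ = 1/5 ⇒ exp(−k·d) = 1/5 ⇒ d = ln(5) / k
d = 1.6094 / 0.41 = 3.925 km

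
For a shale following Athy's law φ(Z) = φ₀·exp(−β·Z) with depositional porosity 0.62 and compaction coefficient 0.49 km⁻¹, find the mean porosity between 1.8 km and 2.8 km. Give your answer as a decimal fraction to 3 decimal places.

0.203

⟨φ⟩ = (1/(Z₂−Z₁)) ∫ φ₀ e^(−βZ) dZ = φ₀·(e^(−β·Z₁) − e^(−β·Z₂)) / (β·(Z₂−Z₁))
e^(−0.49×1.8) = 0.4140; e^(−0.49×2.8) = 0.2536
⟨φ⟩ = 0.62 × (0.4140 − 0.2536) / (0.49 × 1) = 0.62 × 0.3273 = 0.2029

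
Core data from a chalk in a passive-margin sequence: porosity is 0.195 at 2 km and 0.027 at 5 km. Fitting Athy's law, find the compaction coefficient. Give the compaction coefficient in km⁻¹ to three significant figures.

0.659 km⁻¹

Athy: phi(z) = phi₀ e^(−kz) ⇒ phi₁/phi₂ = e^{k(z₂−z₁)} ⇒ k = ln(phi₁/phi₂)/(z₂−z₁)
k = ln(0.195/0.027) / (5 − 2) = ln(7.222) / 3 = 1.9772 / 3 = 0.6591 km⁻¹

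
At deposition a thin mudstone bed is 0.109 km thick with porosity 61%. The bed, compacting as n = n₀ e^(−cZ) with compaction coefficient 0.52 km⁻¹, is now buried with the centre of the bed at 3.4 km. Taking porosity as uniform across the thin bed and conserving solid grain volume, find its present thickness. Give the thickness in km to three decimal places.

Porosity at 3.4 km: n = 0.61·exp(−0.52×3.4) = 0.1041
Solid-volume conservation: h(1−n) = h₀(1−n₀) ⇒ h = h₀·(1−n₀)/(1−n)
h = 0.109 × (1 − 0.61)/(1 − 0.1041) = 0.109 × 0.4353 = 0.0475 km

0.047 km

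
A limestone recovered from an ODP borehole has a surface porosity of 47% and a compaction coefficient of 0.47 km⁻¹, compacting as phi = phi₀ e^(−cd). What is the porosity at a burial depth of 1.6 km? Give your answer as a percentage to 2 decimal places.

22.16%

phi = phi₀·exp(−c·d) = 0.47 × exp(−0.47 × 1.6) = 0.47 × exp(−0.752)
  = 0.47 × 0.4714 = 0.2216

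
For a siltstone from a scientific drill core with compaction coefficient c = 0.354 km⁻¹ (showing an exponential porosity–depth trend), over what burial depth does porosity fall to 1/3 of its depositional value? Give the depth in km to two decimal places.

3.10 km

φ/φ₀ = 1/3 ⇒ exp(−c·Z) = 1/3 ⇒ Z = ln(3) / c
Z = 1.0986 / 0.354 = 3.103 km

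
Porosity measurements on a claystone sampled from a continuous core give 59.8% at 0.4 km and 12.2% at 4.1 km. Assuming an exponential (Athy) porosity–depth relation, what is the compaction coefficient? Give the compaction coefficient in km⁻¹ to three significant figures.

0.430 km⁻¹

Athy: φ(z) = φ₀ e^(−βz) ⇒ φ₁/φ₂ = e^{β(z₂−z₁)} ⇒ β = ln(φ₁/φ₂)/(z₂−z₁)
β = ln(0.598/0.122) / (4.1 − 0.4) = ln(4.902) / 3.7 = 1.5896 / 3.7 = 0.4296 km⁻¹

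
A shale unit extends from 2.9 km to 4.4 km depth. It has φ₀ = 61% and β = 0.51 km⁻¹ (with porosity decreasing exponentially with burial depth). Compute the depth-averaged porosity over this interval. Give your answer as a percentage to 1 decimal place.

⟨φ⟩ = (1/(Z₂−Z₁)) ∫ φ₀ e^(−βZ) dZ = φ₀·(e^(−β·Z₁) − e^(−β·Z₂)) / (β·(Z₂−Z₁))
e^(−0.51×2.9) = 0.2279; e^(−0.51×4.4) = 0.1060
⟨φ⟩ = 0.61 × (0.2279 − 0.1060) / (0.51 × 1.5) = 0.61 × 0.1593 = 0.0971

9.7%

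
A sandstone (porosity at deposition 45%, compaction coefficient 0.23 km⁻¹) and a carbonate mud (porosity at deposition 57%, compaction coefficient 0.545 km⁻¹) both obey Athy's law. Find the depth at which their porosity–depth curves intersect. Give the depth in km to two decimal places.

Set phi₀ₐ e^(−kₐZ) = phi₀ᵦ e^(−kᵦZ) ⇒ ln(phi₀ₐ/phi₀ᵦ) = (kₐ − kᵦ)·Z
Z = ln(0.45/0.57) / (0.23 − 0.545) = -0.2364 / -0.315 = 0.750 km

0.75 km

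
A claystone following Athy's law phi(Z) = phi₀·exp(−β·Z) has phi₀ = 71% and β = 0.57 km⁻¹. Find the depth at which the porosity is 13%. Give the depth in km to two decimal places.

2.98 km

Invert Athy's law: Z = ln(phi₀/phi) / β
Z = ln(0.71/0.13) / 0.57 = ln(5.462) / 0.57 = 1.6977 / 0.57 = 2.978 km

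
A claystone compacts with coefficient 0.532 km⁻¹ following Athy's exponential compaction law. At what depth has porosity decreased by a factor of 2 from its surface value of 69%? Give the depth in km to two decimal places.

phi/phi₀ = 1/2 ⇒ exp(−β·d) = 1/2 ⇒ d = ln(2) / β
d = 0.6931 / 0.532 = 1.303 km

1.30 km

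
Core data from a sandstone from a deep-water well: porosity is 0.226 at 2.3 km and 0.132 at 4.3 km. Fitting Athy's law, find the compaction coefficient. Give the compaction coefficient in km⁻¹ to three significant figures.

Athy: n(z) = n₀ e^(−cz) ⇒ n₁/n₂ = e^{c(z₂−z₁)} ⇒ c = ln(n₁/n₂)/(z₂−z₁)
c = ln(0.226/0.132) / (4.3 − 2.3) = ln(1.712) / 2 = 0.5377 / 2 = 0.2689 km⁻¹

0.269 km⁻¹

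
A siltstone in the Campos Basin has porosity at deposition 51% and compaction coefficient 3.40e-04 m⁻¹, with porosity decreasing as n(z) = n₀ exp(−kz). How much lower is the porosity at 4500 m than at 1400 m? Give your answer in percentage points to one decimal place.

Working in km (1 km = 1000 m; k in km⁻¹ = k in m⁻¹ × 1000):
n(1.4) = 0.51·e^(−0.34×1.4) = 0.3168
n(4.5) = 0.51·e^(−0.34×4.5) = 0.1104
Δn = 0.3168 − 0.1104 = 0.2064

20.6 percentage points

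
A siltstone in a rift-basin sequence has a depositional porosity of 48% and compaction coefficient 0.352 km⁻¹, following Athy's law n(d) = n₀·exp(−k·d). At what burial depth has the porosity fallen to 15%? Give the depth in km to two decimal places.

3.30 km

Invert Athy's law: d = ln(n₀/n) / k
d = ln(0.48/0.15) / 0.352 = ln(3.2) / 0.352 = 1.1632 / 0.352 = 3.304 km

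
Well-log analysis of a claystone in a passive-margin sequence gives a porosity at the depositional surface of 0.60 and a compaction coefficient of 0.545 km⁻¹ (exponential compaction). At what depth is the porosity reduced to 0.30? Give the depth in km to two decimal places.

1.27 km

Invert Athy's law: z = ln(phi₀/phi) / c
z = ln(0.6/0.3) / 0.545 = ln(2) / 0.545 = 0.6931 / 0.545 = 1.272 km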